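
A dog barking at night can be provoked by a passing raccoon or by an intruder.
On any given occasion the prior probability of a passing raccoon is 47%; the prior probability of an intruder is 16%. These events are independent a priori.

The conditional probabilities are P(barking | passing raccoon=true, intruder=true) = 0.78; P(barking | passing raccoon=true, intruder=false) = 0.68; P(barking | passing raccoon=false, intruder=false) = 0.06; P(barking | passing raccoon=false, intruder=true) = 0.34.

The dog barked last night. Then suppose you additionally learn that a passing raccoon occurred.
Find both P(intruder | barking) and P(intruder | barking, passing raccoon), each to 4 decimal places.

P(intruder | barking) ≈ 0.2286; P(intruder | barking, passing raccoon) ≈ 0.1793

Weight on intruder=true, given the evidence: 0.028832 + 0.058656 = 0.087488
Denominator P(barking): 0.06·0.53·0.84 + 0.34·0.53·0.16 + 0.68·0.47·0.84 + 0.78·0.47·0.16 = 0.382664
P(intruder | barking) = 0.087488/0.382664 ≈ 0.2286

Now also conditioning on passing raccoon=true:
Weight on intruder=true, given the evidence: 0.78×0.16 = 0.124800
Denominator P(barking | passing raccoon): 0.68×0.84 + 0.78×0.16 = 0.696000
Posterior = 0.124800 / 0.696000 ≈ 0.1793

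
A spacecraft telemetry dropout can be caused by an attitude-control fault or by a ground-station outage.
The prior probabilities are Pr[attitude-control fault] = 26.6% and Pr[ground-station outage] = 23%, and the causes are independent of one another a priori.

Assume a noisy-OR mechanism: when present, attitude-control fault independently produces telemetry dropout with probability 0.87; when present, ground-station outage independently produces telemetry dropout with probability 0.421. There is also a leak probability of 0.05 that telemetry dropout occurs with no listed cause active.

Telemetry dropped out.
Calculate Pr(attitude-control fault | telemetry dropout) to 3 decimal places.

Under noisy-OR, P(telemetry dropout | causes) = 1 − (1−0.05)·∏(1−qᵢ) over the active causes.
Numerator (weight on configurations with attitude-control fault): 0.179525 + 0.056805 = 0.236330
The normalizing constant is 0.05*0.734*0.77 + 0.44995*0.734*0.23 + 0.8765*0.266*0.77 + 0.928493*0.266*0.23 = 0.340550
P(attitude-control fault | telemetry dropout) = 0.236330/0.340550 ≈ 0.694

Pr(attitude-control fault | telemetry dropout) ≈ 0.694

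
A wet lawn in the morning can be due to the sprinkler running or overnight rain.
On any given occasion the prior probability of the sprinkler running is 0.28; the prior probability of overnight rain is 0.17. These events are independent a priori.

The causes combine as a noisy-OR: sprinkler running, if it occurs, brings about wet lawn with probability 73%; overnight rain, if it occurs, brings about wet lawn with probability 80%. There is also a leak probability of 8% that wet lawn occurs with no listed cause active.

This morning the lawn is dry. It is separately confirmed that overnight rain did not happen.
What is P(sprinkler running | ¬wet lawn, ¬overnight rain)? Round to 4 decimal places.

P(sprinkler running | ¬wet lawn, ¬overnight rain) ≈ 0.0950

Under noisy-OR, P(wet lawn | causes) = 1 − (1−0.08)·∏(1−qᵢ) over the active causes.
P(¬wet lawn | ¬overnight rain) = 0.92*0.72 + 0.2484*0.28 = 0.662400 + 0.069552 = 0.731952
The sprinkler running-present share is 0.2484*0.28 = 0.069552.
So P(sprinkler running | ¬wet lawn, ¬overnight rain) = 0.069552/0.731952 ≈ 0.0950.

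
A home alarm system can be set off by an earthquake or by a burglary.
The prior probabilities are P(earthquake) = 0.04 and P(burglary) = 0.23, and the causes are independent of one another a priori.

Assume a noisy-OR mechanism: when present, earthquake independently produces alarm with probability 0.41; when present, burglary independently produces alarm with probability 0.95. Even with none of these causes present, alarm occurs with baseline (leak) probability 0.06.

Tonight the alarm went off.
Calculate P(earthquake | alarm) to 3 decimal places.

P(earthquake | alarm) ≈ 0.082

Under noisy-OR, P(alarm | causes) = 1 − (1−0.06)·∏(1−qᵢ) over the active causes.
Weight on earthquake=true, given the evidence: 0.013718 + 0.008945 = 0.022663
Normalizer over all consistent configurations: 0.06·0.96·0.77 + 0.953·0.96·0.23 + 0.4454·0.04·0.77 + 0.97227·0.04·0.23 = 0.277437
P(earthquake | alarm) = 0.022663/0.277437 ≈ 0.082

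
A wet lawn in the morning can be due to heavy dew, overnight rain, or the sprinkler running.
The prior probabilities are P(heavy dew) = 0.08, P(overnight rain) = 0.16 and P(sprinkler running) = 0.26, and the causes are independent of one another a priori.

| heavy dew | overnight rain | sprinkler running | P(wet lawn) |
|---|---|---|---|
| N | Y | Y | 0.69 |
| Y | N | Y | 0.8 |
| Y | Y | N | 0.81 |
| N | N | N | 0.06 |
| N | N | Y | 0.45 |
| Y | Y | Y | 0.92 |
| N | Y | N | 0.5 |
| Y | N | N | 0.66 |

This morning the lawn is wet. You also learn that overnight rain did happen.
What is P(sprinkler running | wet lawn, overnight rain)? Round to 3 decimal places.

P(sprinkler running | wet lawn, overnight rain) ≈ 0.322

Enumerate the 4 (heavy dew, sprinkler running) configurations and weight by the priors:
  P(wet lawn | overnight rain) = 0.5·0.92·0.74 + 0.69·0.92·0.26 + 0.81·0.08·0.74 + 0.92·0.08·0.26
        = 0.340400 + 0.165048 + 0.047952 + 0.019136 = 0.572536
Keeping only the sprinkler running-present terms gives 0.184184, so
  P(sprinkler running | wet lawn, overnight rain) = 0.184184 / 0.572536 ≈ 0.322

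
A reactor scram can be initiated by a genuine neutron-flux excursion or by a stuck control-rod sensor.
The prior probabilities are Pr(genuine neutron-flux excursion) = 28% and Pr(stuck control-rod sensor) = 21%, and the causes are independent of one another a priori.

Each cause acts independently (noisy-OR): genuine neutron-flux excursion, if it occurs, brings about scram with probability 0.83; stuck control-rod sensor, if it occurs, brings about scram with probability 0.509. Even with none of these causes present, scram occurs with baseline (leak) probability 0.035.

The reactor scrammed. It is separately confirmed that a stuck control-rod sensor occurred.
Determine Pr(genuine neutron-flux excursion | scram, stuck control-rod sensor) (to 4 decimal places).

Pr(genuine neutron-flux excursion | scram, stuck control-rod sensor) ≈ 0.4046

Under noisy-OR, P(scram | causes) = 1 − (1−0.035)·∏(1−qᵢ) over the active causes.
P(scram | stuck control-rod sensor) = 0.526185·0.72 + 0.919451·0.28 = 0.378853 + 0.257446 = 0.636299
Of this, 0.257446 comes from 0.919451·0.28 (the genuine neutron-flux excursion=true cases).
P(genuine neutron-flux excursion | scram, stuck control-rod sensor) = 0.257446 / 0.636299 ≈ 0.4046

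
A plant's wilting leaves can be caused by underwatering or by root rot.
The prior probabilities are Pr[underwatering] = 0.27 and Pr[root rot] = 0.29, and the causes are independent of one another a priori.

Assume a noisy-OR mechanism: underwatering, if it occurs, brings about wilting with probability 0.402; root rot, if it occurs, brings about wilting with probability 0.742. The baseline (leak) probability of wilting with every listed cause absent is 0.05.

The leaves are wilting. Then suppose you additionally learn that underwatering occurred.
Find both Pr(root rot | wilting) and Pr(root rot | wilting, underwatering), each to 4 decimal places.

Under noisy-OR, P(wilting | causes) = 1 − (1−0.05)·∏(1−qᵢ) over the active causes.
Enumerate the 4 (underwatering, root rot) configurations and weight by the priors:
  P(wilting) = 0.05*0.73*0.71 + 0.7549*0.73*0.29 + 0.4319*0.27*0.71 + 0.85343*0.27*0.29
        = 0.025915 + 0.159812 + 0.082795 + 0.066824 = 0.335346
Keeping only the root rot-present terms gives 0.226636, so
  P(root rot | wilting) = 0.226636 / 0.335346 ≈ 0.6758

Now also conditioning on underwatering=true:
Sum P(wilting|·) weighted by the priors over both values of root rot:
  P(wilting | underwatering) = 0.4319*0.71 + 0.85343*0.29
        = 0.306649 + 0.247495 = 0.554144
The terms with root rot present sum to 0.247495, so
  P(root rot | wilting, underwatering) = 0.247495 / 0.554144 ≈ 0.4466
— underwatering explains away the evidence for root rot.

Pr(root rot | wilting) ≈ 0.6758; Pr(root rot | wilting, underwatering) ≈ 0.4466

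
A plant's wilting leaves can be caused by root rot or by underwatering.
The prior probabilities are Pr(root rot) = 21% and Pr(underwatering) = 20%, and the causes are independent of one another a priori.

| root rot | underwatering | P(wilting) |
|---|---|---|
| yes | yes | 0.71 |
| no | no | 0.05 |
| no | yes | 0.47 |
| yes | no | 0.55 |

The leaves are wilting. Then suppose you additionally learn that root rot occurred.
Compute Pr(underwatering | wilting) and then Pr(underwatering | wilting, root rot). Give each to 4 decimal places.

Pr(underwatering | wilting) ≈ 0.4563; Pr(underwatering | wilting, root rot) ≈ 0.2440

P(wilting) = 0.05*0.79*0.8 + 0.47*0.79*0.2 + 0.55*0.21*0.8 + 0.71*0.21*0.2 = 0.031600 + 0.074260 + 0.092400 + 0.029820 = 0.228080
The underwatering-present share is 0.074260 + 0.029820 = 0.104080.
P(underwatering | wilting) = 0.104080 / 0.228080 ≈ 0.4563

Now condition on the additional information:
Numerator (weight on configurations with underwatering): 0.71·0.2 = 0.142000
Normalizer over all consistent configurations: 0.55·0.8 + 0.71·0.2 = 0.582000
P(underwatering | wilting, root rot) = 0.142000/0.582000 ≈ 0.2440
This is intercausal reasoning (explaining away): once root rot accounts for the wilting, underwatering becomes less likely.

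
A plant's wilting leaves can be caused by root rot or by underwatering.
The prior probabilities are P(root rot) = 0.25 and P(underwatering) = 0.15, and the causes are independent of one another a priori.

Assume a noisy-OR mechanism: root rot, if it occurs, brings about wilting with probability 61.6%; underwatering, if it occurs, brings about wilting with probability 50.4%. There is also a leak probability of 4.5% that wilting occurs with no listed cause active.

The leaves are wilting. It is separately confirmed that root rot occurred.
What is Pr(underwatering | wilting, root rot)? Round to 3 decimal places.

Under noisy-OR, P(wilting | causes) = 1 − (1−0.045)·∏(1−qᵢ) over the active causes.
By total probability over both values of underwatering:
  P(wilting | root rot) = 0.63328·0.85 + 0.818107·0.15
        = 0.538288 + 0.122716 = 0.661004
The terms with underwatering present sum to 0.122716, so
  P(underwatering | wilting, root rot) = 0.122716 / 0.661004 ≈ 0.186

Pr(underwatering | wilting, root rot) ≈ 0.186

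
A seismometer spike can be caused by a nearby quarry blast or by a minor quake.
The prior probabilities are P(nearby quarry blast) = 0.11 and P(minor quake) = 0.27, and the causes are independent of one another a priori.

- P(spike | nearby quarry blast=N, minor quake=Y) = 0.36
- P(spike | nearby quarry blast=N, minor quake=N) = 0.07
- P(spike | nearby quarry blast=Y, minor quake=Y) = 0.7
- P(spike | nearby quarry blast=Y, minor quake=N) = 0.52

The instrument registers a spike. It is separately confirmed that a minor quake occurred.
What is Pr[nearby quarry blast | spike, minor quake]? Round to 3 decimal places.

For the numerator, keep only nearby quarry blast=true terms: 0.7·0.11 = 0.077000
Normalizer over all consistent configurations: 0.36·0.89 + 0.7·0.11 = 0.397400
Posterior = 0.077000 / 0.397400 ≈ 0.194

Pr[nearby quarry blast | spike, minor quake] ≈ 0.194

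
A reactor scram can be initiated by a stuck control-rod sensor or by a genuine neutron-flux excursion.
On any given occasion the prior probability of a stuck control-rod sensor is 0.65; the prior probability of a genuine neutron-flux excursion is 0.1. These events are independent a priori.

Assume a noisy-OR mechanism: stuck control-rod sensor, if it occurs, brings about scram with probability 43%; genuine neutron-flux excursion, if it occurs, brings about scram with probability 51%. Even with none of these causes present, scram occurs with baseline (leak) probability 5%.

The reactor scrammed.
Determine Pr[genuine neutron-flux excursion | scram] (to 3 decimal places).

Under noisy-OR, P(scram | causes) = 1 − (1−0.05)·∏(1−qᵢ) over the active causes.
Sum P(scram|·) weighted by the priors over the 4 (stuck control-rod sensor, genuine neutron-flux excursion) configurations:
  P(scram) = 0.05·0.35·0.9 + 0.5345·0.35·0.1 + 0.4585·0.65·0.9 + 0.734665·0.65·0.1
        = 0.015750 + 0.018707 + 0.268223 + 0.047753 = 0.350433
Keeping only the genuine neutron-flux excursion-present terms gives 0.066460, so
  P(genuine neutron-flux excursion | scram) = 0.066460 / 0.350433 ≈ 0.190

Pr[genuine neutron-flux excursion | scram] ≈ 0.190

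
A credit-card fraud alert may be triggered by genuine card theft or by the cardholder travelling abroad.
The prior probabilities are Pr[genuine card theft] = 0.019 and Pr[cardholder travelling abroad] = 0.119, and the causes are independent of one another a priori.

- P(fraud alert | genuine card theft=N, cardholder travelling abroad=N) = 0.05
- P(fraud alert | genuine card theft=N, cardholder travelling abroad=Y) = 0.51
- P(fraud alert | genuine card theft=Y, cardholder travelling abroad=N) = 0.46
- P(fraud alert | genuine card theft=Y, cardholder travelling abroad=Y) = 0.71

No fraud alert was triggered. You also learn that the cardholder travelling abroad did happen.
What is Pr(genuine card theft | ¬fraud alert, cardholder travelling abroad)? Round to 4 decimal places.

Pr(genuine card theft | ¬fraud alert, cardholder travelling abroad) ≈ 0.0113

Weight on genuine card theft=true, given the evidence: 0.29*0.019 = 0.005510
The normalizing constant is 0.49*0.981 + 0.29*0.019 = 0.486200
Posterior = 0.005510 / 0.486200 ≈ 0.0113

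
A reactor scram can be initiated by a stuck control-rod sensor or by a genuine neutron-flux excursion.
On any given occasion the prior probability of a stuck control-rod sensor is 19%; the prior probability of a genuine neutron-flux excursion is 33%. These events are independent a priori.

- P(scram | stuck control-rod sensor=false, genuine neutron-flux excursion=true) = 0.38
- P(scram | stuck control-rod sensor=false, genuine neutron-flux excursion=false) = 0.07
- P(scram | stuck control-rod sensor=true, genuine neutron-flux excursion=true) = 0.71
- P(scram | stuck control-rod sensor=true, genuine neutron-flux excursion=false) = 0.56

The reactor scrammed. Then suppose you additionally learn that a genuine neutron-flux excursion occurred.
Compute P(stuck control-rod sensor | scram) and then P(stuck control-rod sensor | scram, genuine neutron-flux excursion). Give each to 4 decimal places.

P(stuck control-rod sensor | scram) ≈ 0.4535; P(stuck control-rod sensor | scram, genuine neutron-flux excursion) ≈ 0.3047

Weight on stuck control-rod sensor=true, given the evidence: 0.071288 + 0.044517 = 0.115805
The normalizing constant is 0.07·0.81·0.67 + 0.38·0.81·0.33 + 0.56·0.19·0.67 + 0.71·0.19·0.33 = 0.255368
Posterior = 0.115805 / 0.255368 ≈ 0.4535

With the extra evidence:
Sum P(scram|·) weighted by the priors over both values of stuck control-rod sensor:
  P(scram | genuine neutron-flux excursion) = 0.38·0.81 + 0.71·0.19
        = 0.307800 + 0.134900 = 0.442700
Configurations with stuck control-rod sensor contribute 0.134900, so
  P(stuck control-rod sensor | scram, genuine neutron-flux excursion) = 0.134900 / 0.442700 ≈ 0.3047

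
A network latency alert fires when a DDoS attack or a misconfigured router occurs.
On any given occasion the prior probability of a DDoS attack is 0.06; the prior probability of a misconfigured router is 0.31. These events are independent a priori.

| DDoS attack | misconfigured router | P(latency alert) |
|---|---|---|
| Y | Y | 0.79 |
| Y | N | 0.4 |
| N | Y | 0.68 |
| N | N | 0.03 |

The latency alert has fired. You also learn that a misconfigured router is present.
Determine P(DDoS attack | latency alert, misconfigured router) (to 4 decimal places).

P(latency alert | misconfigured router) = 0.68×0.94 + 0.79×0.06 = 0.639200 + 0.047400 = 0.686600
Restricting to configurations with DDoS attack present: 0.79×0.06 = 0.047400.
Hence the posterior is 0.047400/0.686600 ≈ 0.0690.

P(DDoS attack | latency alert, misconfigured router) ≈ 0.0690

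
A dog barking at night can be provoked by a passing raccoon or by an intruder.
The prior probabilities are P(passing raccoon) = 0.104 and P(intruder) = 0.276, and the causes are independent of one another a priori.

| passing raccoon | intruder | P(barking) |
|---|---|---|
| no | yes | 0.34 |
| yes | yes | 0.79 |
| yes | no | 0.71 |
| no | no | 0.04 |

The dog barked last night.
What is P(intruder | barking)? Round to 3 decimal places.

P(intruder | barking) ≈ 0.573

P(barking) = 0.04×0.896×0.724 + 0.34×0.896×0.276 + 0.71×0.104×0.724 + 0.79×0.104×0.276 = 0.025948 + 0.084081 + 0.053460 + 0.022676 = 0.186165
Restricting to configurations with intruder present: 0.084081 + 0.022676 = 0.106757.
P(intruder | barking) = 0.106757 / 0.186165 ≈ 0.573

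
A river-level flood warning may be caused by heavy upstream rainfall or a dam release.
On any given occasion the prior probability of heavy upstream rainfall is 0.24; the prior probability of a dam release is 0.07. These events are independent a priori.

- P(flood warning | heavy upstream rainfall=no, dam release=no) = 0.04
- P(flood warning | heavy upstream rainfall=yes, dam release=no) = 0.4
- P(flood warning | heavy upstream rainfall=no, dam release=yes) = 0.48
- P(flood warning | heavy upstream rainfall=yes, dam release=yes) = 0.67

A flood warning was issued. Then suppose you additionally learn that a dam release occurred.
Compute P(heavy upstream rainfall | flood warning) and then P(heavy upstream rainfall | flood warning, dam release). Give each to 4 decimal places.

For the numerator, keep only heavy upstream rainfall=true terms: 0.089280 + 0.011256 = 0.100536
Normalizer over all consistent configurations: 0.04×0.76×0.93 + 0.48×0.76×0.07 + 0.4×0.24×0.93 + 0.67×0.24×0.07 = 0.154344
Posterior = 0.100536 / 0.154344 ≈ 0.6514

With the extra evidence:
By total probability over both values of heavy upstream rainfall:
  P(flood warning | dam release) = 0.48×0.76 + 0.67×0.24
        = 0.364800 + 0.160800 = 0.525600
Keeping only the heavy upstream rainfall-present terms gives 0.160800, so
  P(heavy upstream rainfall | flood warning, dam release) = 0.160800 / 0.525600 ≈ 0.3059

P(heavy upstream rainfall | flood warning) ≈ 0.6514; P(heavy upstream rainfall | flood warning, dam release) ≈ 0.3059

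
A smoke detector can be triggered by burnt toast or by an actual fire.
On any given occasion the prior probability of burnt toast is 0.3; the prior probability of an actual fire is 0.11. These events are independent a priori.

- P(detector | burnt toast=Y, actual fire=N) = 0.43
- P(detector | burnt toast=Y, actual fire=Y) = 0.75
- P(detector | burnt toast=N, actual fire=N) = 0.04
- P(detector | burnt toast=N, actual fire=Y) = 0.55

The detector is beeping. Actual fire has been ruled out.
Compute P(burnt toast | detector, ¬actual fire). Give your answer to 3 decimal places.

P(burnt toast | detector, ¬actual fire) ≈ 0.822

P(detector | ¬actual fire) = 0.04*0.7 + 0.43*0.3 = 0.028000 + 0.129000 = 0.157000
The burnt toast-present share is 0.43*0.3 = 0.129000.
P(burnt toast | detector, ¬actual fire) = 0.129000 / 0.157000 ≈ 0.822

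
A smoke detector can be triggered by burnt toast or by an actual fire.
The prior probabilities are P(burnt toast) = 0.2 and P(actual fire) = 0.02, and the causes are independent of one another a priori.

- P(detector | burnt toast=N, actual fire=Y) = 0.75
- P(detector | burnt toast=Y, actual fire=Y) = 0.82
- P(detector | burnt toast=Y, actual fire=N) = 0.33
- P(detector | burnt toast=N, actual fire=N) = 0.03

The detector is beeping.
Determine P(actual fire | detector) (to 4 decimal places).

P(actual fire | detector) ≈ 0.1477

By total probability over the 4 (burnt toast, actual fire) configurations:
  P(detector) = 0.03*0.8*0.98 + 0.75*0.8*0.02 + 0.33*0.2*0.98 + 0.82*0.2*0.02
        = 0.023520 + 0.012000 + 0.064680 + 0.003280 = 0.103480
The terms with actual fire present sum to 0.015280, so
  P(actual fire | detector) = 0.015280 / 0.103480 ≈ 0.1477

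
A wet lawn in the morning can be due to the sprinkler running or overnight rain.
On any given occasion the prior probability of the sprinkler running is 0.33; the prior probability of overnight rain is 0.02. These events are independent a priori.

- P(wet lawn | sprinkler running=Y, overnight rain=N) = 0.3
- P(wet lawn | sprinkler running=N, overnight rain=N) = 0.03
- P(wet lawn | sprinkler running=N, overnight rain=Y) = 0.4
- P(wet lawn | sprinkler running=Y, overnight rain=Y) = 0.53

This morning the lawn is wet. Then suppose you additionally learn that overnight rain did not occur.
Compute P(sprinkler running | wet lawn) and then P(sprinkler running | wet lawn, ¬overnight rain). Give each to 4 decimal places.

P(sprinkler running | wet lawn) ≈ 0.8005; P(sprinkler running | wet lawn, ¬overnight rain) ≈ 0.8312

P(wet lawn) = 0.03×0.67×0.98 + 0.4×0.67×0.02 + 0.3×0.33×0.98 + 0.53×0.33×0.02 = 0.019698 + 0.005360 + 0.097020 + 0.003498 = 0.125576
Of this, 0.100518 comes from 0.097020 + 0.003498 (the sprinkler running=true cases).
So P(sprinkler running | wet lawn) = 0.100518/0.125576 ≈ 0.8005.

With the extra evidence:
Sum P(wet lawn|·) weighted by the priors over both values of sprinkler running:
  P(wet lawn | ¬overnight rain) = 0.03×0.67 + 0.3×0.33
        = 0.020100 + 0.099000 = 0.119100
Keeping only the sprinkler running-present terms gives 0.099000, so
  P(sprinkler running | wet lawn, ¬overnight rain) = 0.099000 / 0.119100 ≈ 0.8312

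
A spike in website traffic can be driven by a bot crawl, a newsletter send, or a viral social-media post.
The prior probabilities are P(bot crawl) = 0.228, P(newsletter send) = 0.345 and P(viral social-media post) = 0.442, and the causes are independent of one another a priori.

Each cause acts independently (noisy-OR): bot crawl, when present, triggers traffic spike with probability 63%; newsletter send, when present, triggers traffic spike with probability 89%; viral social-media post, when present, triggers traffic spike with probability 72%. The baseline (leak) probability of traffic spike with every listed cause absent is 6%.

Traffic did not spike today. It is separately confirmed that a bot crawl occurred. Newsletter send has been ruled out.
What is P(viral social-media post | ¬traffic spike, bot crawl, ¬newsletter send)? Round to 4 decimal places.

P(viral social-media post | ¬traffic spike, bot crawl, ¬newsletter send) ≈ 0.1815

Under noisy-OR, P(traffic spike | causes) = 1 − (1−0.06)·∏(1−qᵢ) over the active causes.
Numerator (weight on configurations with viral social-media post): 0.097384·0.442 = 0.043044
Denominator P(¬traffic spike | bot crawl, ¬newsletter send): 0.3478·0.558 + 0.097384·0.442 = 0.237116
Posterior = 0.043044 / 0.237116 ≈ 0.1815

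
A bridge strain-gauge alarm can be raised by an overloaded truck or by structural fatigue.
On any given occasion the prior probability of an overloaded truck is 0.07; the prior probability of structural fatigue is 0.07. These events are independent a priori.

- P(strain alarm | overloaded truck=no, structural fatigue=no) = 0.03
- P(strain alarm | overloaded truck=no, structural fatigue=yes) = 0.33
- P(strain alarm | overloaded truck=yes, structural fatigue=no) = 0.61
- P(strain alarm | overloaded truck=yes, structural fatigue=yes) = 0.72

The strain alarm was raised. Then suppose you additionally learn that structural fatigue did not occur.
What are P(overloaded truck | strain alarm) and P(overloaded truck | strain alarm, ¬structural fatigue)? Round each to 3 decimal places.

P(overloaded truck | strain alarm) ≈ 0.477; P(overloaded truck | strain alarm, ¬structural fatigue) ≈ 0.605

For the numerator, keep only overloaded truck=true terms: 0.039711 + 0.003528 = 0.043239
Normalizer over all consistent configurations: 0.03*0.93*0.93 + 0.33*0.93*0.07 + 0.61*0.07*0.93 + 0.72*0.07*0.07 = 0.090669
Posterior = 0.043239 / 0.090669 ≈ 0.477

With the extra evidence:
For the numerator, keep only overloaded truck=true terms: 0.61*0.07 = 0.042700
Normalizer over all consistent configurations: 0.03*0.93 + 0.61*0.07 = 0.070600
P(overloaded truck | strain alarm, ¬structural fatigue) = 0.042700/0.070600 ≈ 0.605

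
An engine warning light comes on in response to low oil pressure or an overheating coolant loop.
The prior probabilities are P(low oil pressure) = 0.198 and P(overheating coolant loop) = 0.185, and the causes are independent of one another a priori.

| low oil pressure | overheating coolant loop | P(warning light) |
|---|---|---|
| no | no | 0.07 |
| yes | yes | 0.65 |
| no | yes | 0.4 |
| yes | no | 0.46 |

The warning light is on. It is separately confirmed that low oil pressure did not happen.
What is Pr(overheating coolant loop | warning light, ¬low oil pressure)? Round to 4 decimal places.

Numerator (weight on configurations with overheating coolant loop): 0.4×0.185 = 0.074000
The normalizing constant is 0.07×0.815 + 0.4×0.185 = 0.131050
Posterior = 0.074000 / 0.131050 ≈ 0.5647

Pr(overheating coolant loop | warning light, ¬low oil pressure) ≈ 0.5647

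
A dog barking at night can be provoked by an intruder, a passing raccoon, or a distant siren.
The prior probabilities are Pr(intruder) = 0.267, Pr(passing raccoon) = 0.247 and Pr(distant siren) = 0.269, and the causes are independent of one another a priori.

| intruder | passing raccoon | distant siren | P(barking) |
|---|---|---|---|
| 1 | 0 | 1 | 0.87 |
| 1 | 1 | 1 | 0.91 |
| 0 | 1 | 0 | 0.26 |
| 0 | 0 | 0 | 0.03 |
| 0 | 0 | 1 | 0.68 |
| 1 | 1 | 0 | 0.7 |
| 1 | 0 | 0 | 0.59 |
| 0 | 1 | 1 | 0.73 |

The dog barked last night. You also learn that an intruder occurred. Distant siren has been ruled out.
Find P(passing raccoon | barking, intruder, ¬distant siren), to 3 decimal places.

For the numerator, keep only passing raccoon=true terms: 0.7×0.247 = 0.172900
Denominator P(barking | intruder, ¬distant siren): 0.59×0.753 + 0.7×0.247 = 0.617170
P(passing raccoon | barking, intruder, ¬distant siren) = 0.172900/0.617170 ≈ 0.280

P(passing raccoon | barking, intruder, ¬distant siren) ≈ 0.280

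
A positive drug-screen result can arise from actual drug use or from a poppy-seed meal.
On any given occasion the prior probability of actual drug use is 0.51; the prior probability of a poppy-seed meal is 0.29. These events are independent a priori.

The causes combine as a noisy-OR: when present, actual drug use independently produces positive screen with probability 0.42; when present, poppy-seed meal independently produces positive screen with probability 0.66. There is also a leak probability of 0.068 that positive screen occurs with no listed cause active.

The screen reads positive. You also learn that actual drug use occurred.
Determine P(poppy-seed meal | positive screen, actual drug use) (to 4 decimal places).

Under noisy-OR, P(positive screen | causes) = 1 − (1−0.068)·∏(1−qᵢ) over the active causes.
P(positive screen | actual drug use) = 0.45944×0.71 + 0.81621×0.29 = 0.326202 + 0.236701 = 0.562903
The poppy-seed meal-present share is 0.81621×0.29 = 0.236701.
So P(poppy-seed meal | positive screen, actual drug use) = 0.236701/0.562903 ≈ 0.4205.

P(poppy-seed meal | positive screen, actual drug use) ≈ 0.4205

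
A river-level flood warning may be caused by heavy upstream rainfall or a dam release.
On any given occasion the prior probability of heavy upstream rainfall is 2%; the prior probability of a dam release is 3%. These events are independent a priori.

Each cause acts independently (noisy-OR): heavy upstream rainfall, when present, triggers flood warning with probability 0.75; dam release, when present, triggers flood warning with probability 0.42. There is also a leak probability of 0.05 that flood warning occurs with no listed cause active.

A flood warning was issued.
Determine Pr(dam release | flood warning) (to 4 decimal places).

Under noisy-OR, P(flood warning | causes) = 1 − (1−0.05)·∏(1−qᵢ) over the active causes.
P(flood warning) = 0.05·0.98·0.97 + 0.449·0.98·0.03 + 0.7625·0.02·0.97 + 0.86225·0.02·0.03 = 0.047530 + 0.013201 + 0.014793 + 0.000517 = 0.076041
The dam release-present share is 0.013201 + 0.000517 = 0.013718.
P(dam release | flood warning) = 0.013718 / 0.076041 ≈ 0.1804

Pr(dam release | flood warning) ≈ 0.1804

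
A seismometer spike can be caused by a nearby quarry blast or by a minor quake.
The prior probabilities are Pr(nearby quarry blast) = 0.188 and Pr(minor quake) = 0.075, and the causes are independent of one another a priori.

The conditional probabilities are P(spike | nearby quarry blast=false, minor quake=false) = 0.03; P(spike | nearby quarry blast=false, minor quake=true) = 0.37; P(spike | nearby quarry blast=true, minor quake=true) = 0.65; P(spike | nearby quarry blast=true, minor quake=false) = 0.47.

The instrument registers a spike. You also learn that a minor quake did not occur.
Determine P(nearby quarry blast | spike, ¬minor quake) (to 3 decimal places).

By total probability over both values of nearby quarry blast:
  P(spike | ¬minor quake) = 0.03·0.812 + 0.47·0.188
        = 0.024360 + 0.088360 = 0.112720
Keeping only the nearby quarry blast-present terms gives 0.088360, so
  P(nearby quarry blast | spike, ¬minor quake) = 0.088360 / 0.112720 ≈ 0.784

P(nearby quarry blast | spike, ¬minor quake) ≈ 0.784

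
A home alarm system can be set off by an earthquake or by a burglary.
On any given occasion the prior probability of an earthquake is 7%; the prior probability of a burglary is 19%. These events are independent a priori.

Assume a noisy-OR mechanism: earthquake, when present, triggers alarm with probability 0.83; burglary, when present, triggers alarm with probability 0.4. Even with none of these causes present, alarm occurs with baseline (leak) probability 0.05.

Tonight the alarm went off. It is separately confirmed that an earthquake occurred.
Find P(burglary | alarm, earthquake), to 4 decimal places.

P(burglary | alarm, earthquake) ≈ 0.2017

Under noisy-OR, P(alarm | causes) = 1 − (1−0.05)·∏(1−qᵢ) over the active causes.
By total probability over both values of burglary:
  P(alarm | earthquake) = 0.8385*0.81 + 0.9031*0.19
        = 0.679185 + 0.171589 = 0.850774
The terms with burglary present sum to 0.171589, so
  P(burglary | alarm, earthquake) = 0.171589 / 0.850774 ≈ 0.2017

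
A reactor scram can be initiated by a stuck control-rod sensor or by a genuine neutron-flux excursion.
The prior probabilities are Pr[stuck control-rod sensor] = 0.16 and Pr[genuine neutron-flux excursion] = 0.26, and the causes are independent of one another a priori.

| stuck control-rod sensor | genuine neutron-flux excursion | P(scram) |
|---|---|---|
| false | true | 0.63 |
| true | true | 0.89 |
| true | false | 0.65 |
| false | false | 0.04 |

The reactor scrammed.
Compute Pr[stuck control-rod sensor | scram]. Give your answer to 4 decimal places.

For the numerator, keep only stuck control-rod sensor=true terms: 0.076960 + 0.037024 = 0.113984
Normalizer over all consistent configurations: 0.04×0.84×0.74 + 0.63×0.84×0.26 + 0.65×0.16×0.74 + 0.89×0.16×0.26 = 0.276440
P(stuck control-rod sensor | scram) = 0.113984/0.276440 ≈ 0.4123

Pr[stuck control-rod sensor | scram] ≈ 0.4123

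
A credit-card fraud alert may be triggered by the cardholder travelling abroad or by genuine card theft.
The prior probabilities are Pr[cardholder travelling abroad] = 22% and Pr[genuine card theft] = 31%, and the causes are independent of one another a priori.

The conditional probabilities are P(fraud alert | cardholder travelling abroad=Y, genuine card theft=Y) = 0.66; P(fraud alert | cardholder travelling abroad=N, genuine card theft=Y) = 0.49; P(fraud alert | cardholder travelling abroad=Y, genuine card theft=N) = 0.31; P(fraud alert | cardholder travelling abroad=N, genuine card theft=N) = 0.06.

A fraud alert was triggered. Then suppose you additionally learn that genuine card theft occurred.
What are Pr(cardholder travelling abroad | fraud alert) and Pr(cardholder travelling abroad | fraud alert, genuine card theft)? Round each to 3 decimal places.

Pr(cardholder travelling abroad | fraud alert) ≈ 0.379; Pr(cardholder travelling abroad | fraud alert, genuine card theft) ≈ 0.275

P(fraud alert) = 0.06×0.78×0.69 + 0.49×0.78×0.31 + 0.31×0.22×0.69 + 0.66×0.22×0.31 = 0.032292 + 0.118482 + 0.047058 + 0.045012 = 0.242844
The cardholder travelling abroad-present share is 0.047058 + 0.045012 = 0.092070.
P(cardholder travelling abroad | fraud alert) = 0.092070 / 0.242844 ≈ 0.379

With the extra evidence:
Weight on cardholder travelling abroad=true, given the evidence: 0.66·0.22 = 0.145200
The normalizing constant is 0.49·0.78 + 0.66·0.22 = 0.527400
P(cardholder travelling abroad | fraud alert, genuine card theft) = 0.145200/0.527400 ≈ 0.275
This is intercausal reasoning (explaining away): once genuine card theft accounts for the fraud alert, cardholder travelling abroad becomes less likely.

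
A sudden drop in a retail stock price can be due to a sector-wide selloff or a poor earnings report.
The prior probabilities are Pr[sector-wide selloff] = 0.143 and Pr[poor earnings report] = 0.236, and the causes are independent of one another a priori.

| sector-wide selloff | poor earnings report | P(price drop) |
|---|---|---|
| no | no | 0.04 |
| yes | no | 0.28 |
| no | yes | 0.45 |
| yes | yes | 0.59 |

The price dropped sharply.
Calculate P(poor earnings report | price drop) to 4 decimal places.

P(price drop) = 0.04*0.857*0.764 + 0.45*0.857*0.236 + 0.28*0.143*0.764 + 0.59*0.143*0.236 = 0.026190 + 0.091013 + 0.030591 + 0.019911 = 0.167705
Of this, 0.110924 comes from 0.091013 + 0.019911 (the poor earnings report=true cases).
P(poor earnings report | price drop) = 0.110924 / 0.167705 ≈ 0.6614

P(poor earnings report | price drop) ≈ 0.6614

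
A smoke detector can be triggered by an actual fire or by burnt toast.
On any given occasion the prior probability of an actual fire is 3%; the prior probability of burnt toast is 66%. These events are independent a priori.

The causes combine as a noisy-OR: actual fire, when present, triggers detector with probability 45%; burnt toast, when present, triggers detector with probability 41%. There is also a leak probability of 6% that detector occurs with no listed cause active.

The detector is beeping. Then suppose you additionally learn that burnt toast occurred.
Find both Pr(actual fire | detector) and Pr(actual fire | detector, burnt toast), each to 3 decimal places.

Pr(actual fire | detector) ≈ 0.058; Pr(actual fire | detector, burnt toast) ≈ 0.046

Under noisy-OR, P(detector | causes) = 1 − (1−0.06)·∏(1−qᵢ) over the active causes.
Enumerate the 4 (actual fire, burnt toast) configurations and weight by the priors:
  P(detector) = 0.06*0.97*0.34 + 0.4454*0.97*0.66 + 0.483*0.03*0.34 + 0.69497*0.03*0.66
        = 0.019788 + 0.285145 + 0.004927 + 0.013760 = 0.323620
Keeping only the actual fire-present terms gives 0.018687, so
  P(actual fire | detector) = 0.018687 / 0.323620 ≈ 0.058

Now condition on the additional information:
By total probability over both values of actual fire:
  P(detector | burnt toast) = 0.4454*0.97 + 0.69497*0.03
        = 0.432038 + 0.020849 = 0.452887
Keeping only the actual fire-present terms gives 0.020849, so
  P(actual fire | detector, burnt toast) = 0.020849 / 0.452887 ≈ 0.046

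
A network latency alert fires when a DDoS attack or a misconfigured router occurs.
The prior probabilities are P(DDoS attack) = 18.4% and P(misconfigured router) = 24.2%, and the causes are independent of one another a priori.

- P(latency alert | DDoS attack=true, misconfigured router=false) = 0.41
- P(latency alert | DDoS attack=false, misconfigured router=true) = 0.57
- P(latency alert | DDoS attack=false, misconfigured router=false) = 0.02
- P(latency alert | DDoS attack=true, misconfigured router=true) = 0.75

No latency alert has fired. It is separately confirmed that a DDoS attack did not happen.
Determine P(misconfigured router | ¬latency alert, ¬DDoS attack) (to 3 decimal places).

P(misconfigured router | ¬latency alert, ¬DDoS attack) ≈ 0.123

By total probability over both values of misconfigured router:
  P(¬latency alert | ¬DDoS attack) = 0.98·0.758 + 0.43·0.242
        = 0.742840 + 0.104060 = 0.846900
Keeping only the misconfigured router-present terms gives 0.104060, so
  P(misconfigured router | ¬latency alert, ¬DDoS attack) = 0.104060 / 0.846900 ≈ 0.123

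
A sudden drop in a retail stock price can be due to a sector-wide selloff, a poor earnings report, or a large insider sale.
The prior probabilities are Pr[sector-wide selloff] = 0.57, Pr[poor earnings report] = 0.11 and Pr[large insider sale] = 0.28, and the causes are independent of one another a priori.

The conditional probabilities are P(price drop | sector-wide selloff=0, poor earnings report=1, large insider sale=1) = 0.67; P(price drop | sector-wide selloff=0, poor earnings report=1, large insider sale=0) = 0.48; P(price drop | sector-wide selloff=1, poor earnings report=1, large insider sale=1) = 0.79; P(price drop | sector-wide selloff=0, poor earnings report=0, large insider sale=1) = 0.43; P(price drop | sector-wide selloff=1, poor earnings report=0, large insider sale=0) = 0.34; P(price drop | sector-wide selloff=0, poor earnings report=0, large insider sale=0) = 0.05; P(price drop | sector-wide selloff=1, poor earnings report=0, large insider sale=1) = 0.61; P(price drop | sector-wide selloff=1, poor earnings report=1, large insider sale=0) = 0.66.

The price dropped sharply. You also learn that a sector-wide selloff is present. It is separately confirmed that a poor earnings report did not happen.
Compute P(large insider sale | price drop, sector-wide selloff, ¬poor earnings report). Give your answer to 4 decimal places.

P(large insider sale | price drop, sector-wide selloff, ¬poor earnings report) ≈ 0.4110

Enumerate both values of large insider sale and weight by the priors:
  P(price drop | sector-wide selloff, ¬poor earnings report) = 0.34×0.72 + 0.61×0.28
        = 0.244800 + 0.170800 = 0.415600
Keeping only the large insider sale-present terms gives 0.170800, so
  P(large insider sale | price drop, sector-wide selloff, ¬poor earnings report) = 0.170800 / 0.415600 ≈ 0.4110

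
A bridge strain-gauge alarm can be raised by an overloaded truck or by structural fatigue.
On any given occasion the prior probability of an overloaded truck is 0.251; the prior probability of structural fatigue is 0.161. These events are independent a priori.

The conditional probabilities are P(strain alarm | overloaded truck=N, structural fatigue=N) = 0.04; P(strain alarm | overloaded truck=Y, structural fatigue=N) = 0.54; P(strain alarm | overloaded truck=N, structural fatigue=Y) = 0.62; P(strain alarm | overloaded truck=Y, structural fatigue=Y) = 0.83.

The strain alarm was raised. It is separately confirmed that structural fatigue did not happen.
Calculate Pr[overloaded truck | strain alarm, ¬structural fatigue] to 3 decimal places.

Pr[overloaded truck | strain alarm, ¬structural fatigue] ≈ 0.819

P(strain alarm | ¬structural fatigue) = 0.04×0.749 + 0.54×0.251 = 0.029960 + 0.135540 = 0.165500
The overloaded truck-present share is 0.54×0.251 = 0.135540.
So P(overloaded truck | strain alarm, ¬structural fatigue) = 0.135540/0.165500 ≈ 0.819.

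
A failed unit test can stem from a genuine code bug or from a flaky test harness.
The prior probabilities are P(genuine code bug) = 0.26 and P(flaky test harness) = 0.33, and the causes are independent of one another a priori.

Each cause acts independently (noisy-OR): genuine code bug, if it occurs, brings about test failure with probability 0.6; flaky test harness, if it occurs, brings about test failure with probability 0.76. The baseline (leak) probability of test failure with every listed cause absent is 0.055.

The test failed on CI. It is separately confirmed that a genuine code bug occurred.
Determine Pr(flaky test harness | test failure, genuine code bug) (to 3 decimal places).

Under noisy-OR, P(test failure | causes) = 1 − (1−0.055)·∏(1−qᵢ) over the active causes.
Numerator (weight on configurations with flaky test harness): 0.90928*0.33 = 0.300062
Denominator P(test failure | genuine code bug): 0.622*0.67 + 0.90928*0.33 = 0.716802
P(flaky test harness | test failure, genuine code bug) = 0.300062/0.716802 ≈ 0.419

Pr(flaky test harness | test failure, genuine code bug) ≈ 0.419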